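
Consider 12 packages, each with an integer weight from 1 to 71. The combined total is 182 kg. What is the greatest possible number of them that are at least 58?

If k of the values are ≥ 58, the total is ≥ 58k + 1(12 − k).
Setting 58k + 1(12 − k) ≤ 182 gives 57k ≤ 170, so k ≤ 2.
k = 2 is achieved by 2 values at 58 and 10 at 1, total 126; add 56 to one value (staying below 58) to reach 182.

2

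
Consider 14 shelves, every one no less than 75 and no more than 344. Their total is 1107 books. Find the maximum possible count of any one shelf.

To make one shelf as large as possible, make the other 13 as small as possible.
The other 13 contribute at least 13 × 75 = 975, leaving at most 1107 − 975 = 132.
Since 132 ≤ 344, this is achievable: one at 132 and 13 at 75.

132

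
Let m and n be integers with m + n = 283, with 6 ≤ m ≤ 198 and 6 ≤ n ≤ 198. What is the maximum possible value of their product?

20022

mn = m(283 − m) is maximized when m is as near 283/2 as the bounds allow.
Taking m = 141 and n = 142 (both in [6, 198]) gives mn = 20022.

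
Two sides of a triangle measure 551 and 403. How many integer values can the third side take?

805

The triangle inequality gives |551 − 403| < c < 551 + 403, i.e. 148 < c < 954.
So c can be any integer from 149 to 953: 805 values.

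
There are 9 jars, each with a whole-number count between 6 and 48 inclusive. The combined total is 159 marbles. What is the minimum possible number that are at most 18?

Each value above 18 is at least 19, contributing at least 19 − 6 = 13 above the floor 6.
The sum exceeds the floor total 54 by 105, so at most ⌊105/13⌋ = 8 exceed 18, and at least 1 are ≤ 18.
Exactly 1 works: 1 value at 6 and 8 at 19 total 158; raise one of the low values by 1 (still ≤ 18) to hit 159.

1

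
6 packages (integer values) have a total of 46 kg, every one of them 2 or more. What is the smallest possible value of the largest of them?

8

If every one of the 6 were at most 7, the total would be at most 6 × 7 = 42 < 46.
Achievable: 4 of them at 8 and 2 at 7 total 46.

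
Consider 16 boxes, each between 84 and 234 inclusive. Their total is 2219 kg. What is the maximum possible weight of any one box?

Maximizing one value means minimizing the remaining 15.
The other 15 contribute at least 15 × 84 = 1260, leaving at most 2219 − 1260 = 959.
But each box is capped at 234, so the maximum is 234.
Achievable: one at 234 and the other 15 totalling 1985, which fits since 15 × 84 ≤ 1985 ≤ 15 × 234.

234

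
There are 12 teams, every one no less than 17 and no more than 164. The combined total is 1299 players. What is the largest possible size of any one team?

164

To make one team as large as possible, make the other 11 as small as possible.
The other 11 contribute at least 11 × 17 = 187, leaving at most 1299 − 187 = 1112.
But each team is capped at 164, so the maximum is 164.
Achievable: one at 164 and the other 11 totalling 1135, which fits since 11 × 17 ≤ 1135 ≤ 11 × 164.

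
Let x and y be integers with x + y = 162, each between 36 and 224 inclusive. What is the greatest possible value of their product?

6561

For a fixed sum, the product xy is largest when x and y are as close as possible.
Taking x = 81 and y = 81 (both in [36, 224]) gives xy = 6561.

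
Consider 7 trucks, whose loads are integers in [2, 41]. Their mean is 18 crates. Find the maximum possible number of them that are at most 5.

The total is 7 × 18 = 126.
Suppose k of them are at most 5. Those contribute at most 5 each and the rest at most 41 each.
So the total is at most 5k + 41(7 − k) = 287 − 36k. This must still be ≥ 126, so k ≤ 4.
k = 4 is achieved by 4 values at 5 and 3 at 41, total 143; lower one of the 41's by 17 (still > 5) to reach 126.

4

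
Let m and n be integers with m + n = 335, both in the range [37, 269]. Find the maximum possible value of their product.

mn = m(335 − m) is maximized when m is as near 335/2 as the bounds allow.
Taking m = 167 and n = 168 (both in [37, 269]) gives mn = 28056.

28056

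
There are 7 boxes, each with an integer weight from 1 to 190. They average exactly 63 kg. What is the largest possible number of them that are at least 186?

The total is 7 × 63 = 441.
If k of the values are ≥ 186, the total is ≥ 186k + 1(7 − k).
Setting 186k + 1(7 − k) ≤ 441 gives 185k ≤ 434, so k ≤ 2.
k = 2 is achieved by 2 values at 186 and 5 at 1, total 377; add 64 to one value (staying below 186) to reach 441.

2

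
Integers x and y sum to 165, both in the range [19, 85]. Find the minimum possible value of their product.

For a fixed sum, xy is smallest when x and y are as far apart as possible.
At the endpoint x = 80, y = 165 − 80 = 85, so xy = 80 × 85 = 6800.

6800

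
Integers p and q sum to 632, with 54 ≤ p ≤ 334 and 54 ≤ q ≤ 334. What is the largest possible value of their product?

99856

With p + q fixed, pq peaks when the two are closest together.
Taking p = 316 and q = 316 (both in [54, 334]) gives pq = 99856.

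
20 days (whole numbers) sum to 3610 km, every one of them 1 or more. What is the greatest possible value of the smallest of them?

The 20 values sum to 3610, so their minimum is at most ⌊3610/20⌋ = 180.
Taking 10 copies of 180 and 10 copies of 181 gives exactly 3610, so 180 is attained.

180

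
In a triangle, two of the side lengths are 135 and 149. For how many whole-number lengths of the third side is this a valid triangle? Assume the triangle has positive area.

The triangle inequality gives |135 − 149| < c < 135 + 149, i.e. 14 < c < 284.
So c can be any integer from 15 to 283: 269 values.

269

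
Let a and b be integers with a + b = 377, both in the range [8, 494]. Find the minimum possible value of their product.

2952

ab = a(377 − a) is concave in a, so over [8, 369] it is minimized at an endpoint.
The extreme feasible split is a = 8, b = 369, giving ab = 2952.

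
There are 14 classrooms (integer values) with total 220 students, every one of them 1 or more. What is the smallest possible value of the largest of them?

The average is 220/14 > 15, so not all 14 can be 15 or less; the largest is ≥ 16.
Taking 4 copies of 15 and 10 copies of 16 gives exactly 220, so 16 is attained.

16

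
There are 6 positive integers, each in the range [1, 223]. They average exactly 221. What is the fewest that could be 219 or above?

The total is 6 × 221 = 1326.
If only k of them are at least 219, the other 6 − k are at most 218, so the total is at most k·223 + (6 − k)·218.
This must reach 1326, so k·223 + (6 − k)·218 ≥ 1326, giving k ≥ 4.
Exactly 4 works: 4 values at 223 and 2 at 218 total 1328; lower one of the high values by 2 (still ≥ 219) to hit 1326.

4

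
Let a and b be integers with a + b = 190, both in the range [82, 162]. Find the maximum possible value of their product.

ab = a(190 − a) is maximized when a is as near 190/2 as the bounds allow.
Taking a = 95 and b = 95 (both in [82, 162]) gives ab = 9025.

9025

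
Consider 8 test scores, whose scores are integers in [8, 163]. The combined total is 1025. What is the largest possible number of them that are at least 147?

6

Suppose k of them are at least 147. Those contribute at least 147 each and the other 8 − k at least 8 each.
So the total is at least 147k + 8(8 − k) = 64 + 139k. This must be ≤ 1025, giving k ≤ 6.
k = 6 is achieved by 6 values at 147 and 2 at 8, total 898; add 127 to one value (staying below 147) to reach 1025.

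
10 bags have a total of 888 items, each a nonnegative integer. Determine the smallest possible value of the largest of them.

89

The average is 888/10 > 88, so not all 10 can be 88 or less; the largest is ≥ 89.
Equality holds with 8 values of 89 and 2 values of 88.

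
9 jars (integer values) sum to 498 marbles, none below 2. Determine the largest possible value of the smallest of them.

If every one of the 9 were at least 56, the total would be at least 9 × 56 = 504 > 498.
Taking 6 copies of 55 and 3 copies of 56 gives exactly 498, so 55 is attained.

55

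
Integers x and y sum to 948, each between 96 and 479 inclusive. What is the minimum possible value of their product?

Since x + y is fixed, pushing one of them to its bound minimizes the product.
The extreme feasible split is x = 469, y = 479, giving xy = 224651.

224651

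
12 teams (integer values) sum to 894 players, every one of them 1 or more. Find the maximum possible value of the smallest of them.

If every one of the 12 were at least 75, the total would be at least 12 × 75 = 900 > 894.
Equality holds with 6 values of 74 and 6 values of 75.

74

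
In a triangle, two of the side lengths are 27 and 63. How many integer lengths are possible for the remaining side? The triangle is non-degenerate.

The triangle inequality gives |27 − 63| < c < 27 + 63, i.e. 36 < c < 90.
So c can be any integer from 37 to 89: 53 values.

53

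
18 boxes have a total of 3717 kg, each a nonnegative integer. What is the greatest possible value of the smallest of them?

The average is 3717/18 < 207, so some value is ≤ 206.
Equality holds with 9 values of 206 and 9 values of 207.

206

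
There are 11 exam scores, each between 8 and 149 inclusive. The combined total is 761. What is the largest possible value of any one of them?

149

To make one score as large as possible, make the other 10 as small as possible.
The other 10 contribute at least 10 × 8 = 80, leaving at most 761 − 80 = 681.
But each score is capped at 149, so the maximum is 149.
Achievable: one at 149 and the other 10 totalling 612, which fits since 10 × 8 ≤ 612 ≤ 10 × 149.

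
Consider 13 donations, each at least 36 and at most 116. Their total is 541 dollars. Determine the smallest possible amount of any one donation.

36

Minimizing one value means maximizing the remaining 12.
The other 12 can take up 12 × 116 = 1392 ≥ 541 − 36, so one donation can sit at its floor of 36.
Achievable: one at 36 and the other 12 totalling 505, which fits since 12 × 36 ≤ 505 ≤ 12 × 116.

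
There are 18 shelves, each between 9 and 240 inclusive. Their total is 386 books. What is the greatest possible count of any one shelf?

233

Maximizing one value means minimizing the remaining 17.
The other 17 contribute at least 17 × 9 = 153, leaving at most 386 − 153 = 233.
Since 233 ≤ 240, this is achievable: one at 233 and 17 at 9.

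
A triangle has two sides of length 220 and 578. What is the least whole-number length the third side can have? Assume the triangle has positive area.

359

The third side must exceed |220 − 578| = 358.
The smallest integer above 358 is 359.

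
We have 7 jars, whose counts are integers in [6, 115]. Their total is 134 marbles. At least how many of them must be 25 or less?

3

Let j be the number exceeding 25. Then the total is ≥ 26·j + 6·(7 − j) = 42 + 20j.
So 20j ≤ 92 and j ≤ 4; hence at least 7 − 4 = 3 are ≤ 25.
Exactly 3 works: 3 values at 6 and 4 at 26 total 122; raise one of the low values by 12 (still ≤ 25) to hit 134.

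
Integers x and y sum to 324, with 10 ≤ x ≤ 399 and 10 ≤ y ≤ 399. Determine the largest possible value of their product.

With x + y fixed, xy peaks when the two are closest together.
Taking x = 162 and y = 162 (both in [10, 399]) gives xy = 26244.

26244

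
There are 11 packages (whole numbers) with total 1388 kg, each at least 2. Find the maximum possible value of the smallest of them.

The 11 values sum to 1388, so their minimum is at most ⌊1388/11⌋ = 126.
Taking 9 copies of 126 and 2 copies of 127 gives exactly 1388, so 126 is attained.

126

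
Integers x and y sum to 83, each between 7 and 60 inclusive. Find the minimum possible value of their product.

1380

xy = x(83 − x) is concave in x, so over [23, 60] it is minimized at an endpoint.
The extreme feasible split is x = 23, y = 60, giving xy = 1380.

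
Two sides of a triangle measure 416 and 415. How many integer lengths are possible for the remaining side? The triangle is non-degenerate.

829

The triangle inequality gives |416 − 415| < c < 416 + 415, i.e. 1 < c < 831.
So c can be any integer from 2 to 830: 829 values.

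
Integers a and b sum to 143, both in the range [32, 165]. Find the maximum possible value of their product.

With a + b fixed, ab peaks when the two are closest together.
Taking a = 71 and b = 72 (both in [32, 165]) gives ab = 5112.

5112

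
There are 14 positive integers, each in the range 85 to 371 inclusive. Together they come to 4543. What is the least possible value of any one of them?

To make one integer as small as possible, make the other 13 as large as possible.
The other 13 can take up 13 × 371 = 4823 ≥ 4543 − 85, so one integer can sit at its floor of 85.
Achievable: one at 85 and the other 13 totalling 4458, which fits since 13 × 85 ≤ 4458 ≤ 13 × 371.

85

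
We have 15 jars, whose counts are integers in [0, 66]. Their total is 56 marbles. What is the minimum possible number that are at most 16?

If only k of them are at most 16, the other 15 − k are at least 17, so the total is at least (15 − k)·17 + k·0.
This is ≤ 56, so (15 − k)·17 + 0k ≤ 56, which gives k ≥ 12.
Exactly 12 works: 12 values at 0 and 3 at 17 total 51; raise one of the low values by 5 (still ≤ 16) to hit 56.

12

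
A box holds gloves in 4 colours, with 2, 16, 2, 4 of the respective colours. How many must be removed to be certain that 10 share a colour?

18

In the worst case you take as many as possible of each colour without reaching 10: 2 + 9 + 2 + 4 = 17.
The next one must give 10 of some colour, so 17 + 1 = 18.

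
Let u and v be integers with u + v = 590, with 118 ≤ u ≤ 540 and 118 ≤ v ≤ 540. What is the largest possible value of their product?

87025

With u + v fixed, uv peaks when the two are closest together.
Taking u = 295 and v = 295 (both in [118, 540]) gives uv = 87025.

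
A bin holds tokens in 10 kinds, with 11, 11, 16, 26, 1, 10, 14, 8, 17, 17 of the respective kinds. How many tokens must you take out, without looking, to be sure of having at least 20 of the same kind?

In the worst case you take as many as possible of each kind without reaching 20: 11 + 11 + 16 + 19 + 1 + 10 + 14 + 8 + 17 + 17 = 124.
The next one must give 20 of some kind, so 124 + 1 = 125.

125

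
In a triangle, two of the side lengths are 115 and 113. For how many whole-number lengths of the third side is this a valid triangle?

225

The triangle inequality gives |115 − 113| < c < 115 + 113, i.e. 2 < c < 228.
So c can be any integer from 3 to 227: 225 values.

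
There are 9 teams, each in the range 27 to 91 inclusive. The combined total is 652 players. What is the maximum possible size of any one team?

91

To make one team as large as possible, make the other 8 as small as possible.
The other 8 contribute at least 8 × 27 = 216, leaving at most 652 − 216 = 436.
But each team is capped at 91, so the maximum is 91.
Achievable: one at 91 and the other 8 totalling 561, which fits since 8 × 27 ≤ 561 ≤ 8 × 91.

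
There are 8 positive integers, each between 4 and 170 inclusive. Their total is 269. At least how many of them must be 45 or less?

3

Each value above 45 is at least 46, contributing at least 46 − 4 = 42 above the floor 4.
The sum exceeds the floor total 32 by 237, so at most ⌊237/42⌋ = 5 exceed 45, and at least 3 are ≤ 45.
Exactly 3 works: 3 values at 4 and 5 at 46 total 242; raise one of the low values by 27 (still ≤ 45) to hit 269.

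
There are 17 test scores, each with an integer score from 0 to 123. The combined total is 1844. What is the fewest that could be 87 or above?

11

If only k of them are at least 87, the other 17 − k are at most 86, so the total is at most k·123 + (17 − k)·86.
This must reach 1844, so k·123 + (17 − k)·86 ≥ 1844, giving k ≥ 11.
Exactly 11 works: 11 values at 123 and 6 at 86 total 1869; lower one of the high values by 25 (still ≥ 87) to hit 1844.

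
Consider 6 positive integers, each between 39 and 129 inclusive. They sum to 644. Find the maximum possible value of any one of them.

129

Maximizing one value means minimizing the remaining 5.
The other 5 contribute at least 5 × 39 = 195, leaving at most 644 − 195 = 449.
But each integer is capped at 129, so the maximum is 129.
Achievable: one at 129 and the other 5 totalling 515, which fits since 5 × 39 ≤ 515 ≤ 5 × 129.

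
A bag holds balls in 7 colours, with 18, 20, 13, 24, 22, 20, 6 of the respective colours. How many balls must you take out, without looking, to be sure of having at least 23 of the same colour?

122

In the worst case you take as many as possible of each colour without reaching 23: 18 + 20 + 13 + 22 + 22 + 20 + 6 = 121.
The next one must give 23 of some colour, so 121 + 1 = 122.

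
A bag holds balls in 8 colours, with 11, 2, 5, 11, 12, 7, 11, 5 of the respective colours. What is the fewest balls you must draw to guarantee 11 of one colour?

In the worst case you take as many as possible of each colour without reaching 11: 10 + 2 + 5 + 10 + 10 + 7 + 10 + 5 = 59.
The next one must give 11 of some colour, so 59 + 1 = 60.

60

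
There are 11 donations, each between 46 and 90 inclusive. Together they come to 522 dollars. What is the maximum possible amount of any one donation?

62

To make one donation as large as possible, make the other 10 as small as possible.
The other 10 contribute at least 10 × 46 = 460, leaving at most 522 − 460 = 62.
Since 62 ≤ 90, this is achievable: one at 62 and 10 at 46.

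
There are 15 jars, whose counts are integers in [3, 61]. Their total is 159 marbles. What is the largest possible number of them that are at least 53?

2

Suppose k of them are at least 53. Those contribute at least 53 each and the other 15 − k at least 3 each.
So the total is at least 53k + 3(15 − k) = 45 + 50k. This must be ≤ 159, giving k ≤ 2.
k = 2 is achieved by 2 values at 53 and 13 at 3, total 145; add 14 to one value (staying below 53) to reach 159.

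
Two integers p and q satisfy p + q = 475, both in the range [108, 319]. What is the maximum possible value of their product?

With p + q fixed, pq peaks when the two are closest together.
Taking p = 237 and q = 238 (both in [108, 319]) gives pq = 56406.

56406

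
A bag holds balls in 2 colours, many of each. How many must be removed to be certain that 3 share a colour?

5

In the worst case you draw 2 of each of the 2 colours: 2 × 2 = 4.
One more forces 3 of some colour, so 4 + 1 = 5.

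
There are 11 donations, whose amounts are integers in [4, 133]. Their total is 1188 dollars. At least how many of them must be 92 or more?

Each value short of 92 is at most 91, costing at least 133 − 91 = 42 against the maximum total of 1463.
We can afford to lose at most 1463 − 1188 = 275, so at most ⌊275/42⌋ = 6 fall short, and at least 5 are ≥ 92.
Exactly 5 works: 5 values at 133 and 6 at 91 total 1211; lower one of the high values by 23 (still ≥ 92) to hit 1188.

5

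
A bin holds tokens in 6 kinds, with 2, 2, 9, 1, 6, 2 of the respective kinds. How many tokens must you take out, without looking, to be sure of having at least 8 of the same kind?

In the worst case you take as many as possible of each kind without reaching 8: 2 + 2 + 7 + 1 + 6 + 2 = 20.
The next one must give 8 of some kind, so 20 + 1 = 21.

21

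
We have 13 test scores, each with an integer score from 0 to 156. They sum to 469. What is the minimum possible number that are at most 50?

4

Each value above 50 is at least 51, contributing at least 51 − 0 = 51 above the floor 0.
The sum exceeds the floor total 0 by 469, so at most ⌊469/51⌋ = 9 exceed 50, and at least 4 are ≤ 50.
Exactly 4 works: 4 values at 0 and 9 at 51 total 459; raise one of the low values by 10 (still ≤ 50) to hit 469.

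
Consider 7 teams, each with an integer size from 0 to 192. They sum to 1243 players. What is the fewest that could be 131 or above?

Suppose at most 7 − j of them reach 131; then j values are ≤ 130 and the rest ≤ 192.
The total is then ≤ 130·j + 192·(7 − j) = 1344 − 62j. For this to be ≥ 1243 we need j ≤ 1, so at least 7 − 1 = 6 must reach 131.
Exactly 6 works: 6 values at 192 and 1 at 130 total 1282; lower one of the high values by 39 (still ≥ 131) to hit 1243.

6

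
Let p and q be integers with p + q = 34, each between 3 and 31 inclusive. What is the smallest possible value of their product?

93

pq = p(34 − p) is concave in p, so over [3, 31] it is minimized at an endpoint.
At the endpoint p = 3, q = 34 − 3 = 31, so pq = 3 × 31 = 93.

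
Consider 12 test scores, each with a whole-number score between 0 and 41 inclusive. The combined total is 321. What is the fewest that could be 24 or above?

Each value short of 24 is at most 23, costing at least 41 − 23 = 18 against the maximum total of 492.
We can afford to lose at most 492 − 321 = 171, so at most ⌊171/18⌋ = 9 fall short, and at least 3 are ≥ 24.
Exactly 3 works: 3 values at 41 and 9 at 23 total 330; lower one of the high values by 9 (still ≥ 24) to hit 321.

3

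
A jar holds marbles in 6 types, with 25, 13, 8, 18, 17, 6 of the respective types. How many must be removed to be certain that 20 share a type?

In the worst case you take as many as possible of each type without reaching 20: 19 + 13 + 8 + 18 + 17 + 6 = 81.
The next one must give 20 of some type, so 81 + 1 = 82.

82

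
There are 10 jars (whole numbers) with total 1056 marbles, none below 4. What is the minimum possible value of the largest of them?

106

If every one of the 10 were at most 105, the total would be at most 10 × 105 = 1050 < 1056.
Taking 4 copies of 105 and 6 copies of 106 gives exactly 1056, so 106 is attained.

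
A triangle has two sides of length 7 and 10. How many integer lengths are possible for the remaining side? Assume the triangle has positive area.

The triangle inequality gives |7 − 10| < c < 7 + 10, i.e. 3 < c < 17.
So c can be any integer from 4 to 16: 13 values.

13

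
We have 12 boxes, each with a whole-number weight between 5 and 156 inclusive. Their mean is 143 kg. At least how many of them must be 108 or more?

The total is 12 × 143 = 1716.
If only k of them are at least 108, the other 12 − k are at most 107, so the total is at most k·156 + (12 − k)·107.
This must reach 1716, so k·156 + (12 − k)·107 ≥ 1716, giving k ≥ 9.
Exactly 9 works: 9 values at 156 and 3 at 107 total 1725; lower one of the high values by 9 (still ≥ 108) to hit 1716.

9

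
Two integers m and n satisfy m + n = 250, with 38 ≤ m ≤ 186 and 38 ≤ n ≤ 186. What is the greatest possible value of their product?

For a fixed sum, the product mn is largest when m and n are as close as possible.
Taking m = 125 and n = 125 (both in [38, 186]) gives mn = 15625.

15625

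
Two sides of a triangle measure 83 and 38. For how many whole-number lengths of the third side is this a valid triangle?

The triangle inequality gives |83 − 38| < c < 83 + 38, i.e. 45 < c < 121.
So c can be any integer from 46 to 120: 75 values.

75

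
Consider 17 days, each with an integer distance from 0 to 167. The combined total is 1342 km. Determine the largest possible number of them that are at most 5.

Each value at 5 or below falls at least 167 − 5 = 162 short of the ceiling 167.
The ceiling total is 17 × 167 = 2839, and we need 1342, so at most ⌊(2839 − 1342)/162⌋ = 9 can be that low.
k = 9 is achieved by 9 values at 5 and 8 at 167, total 1381; lower one of the 167's by 39 (still > 5) to reach 1342.

9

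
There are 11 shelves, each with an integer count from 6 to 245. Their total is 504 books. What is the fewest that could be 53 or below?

If only k of them are at most 53, the other 11 − k are at least 54, so the total is at least (11 − k)·54 + k·6.
This is ≤ 504, so (11 − k)·54 + 6k ≤ 504, which gives k ≥ 2.
Exactly 2 works: 2 values at 6 and 9 at 54 total 498; raise one of the low values by 6 (still ≤ 53) to hit 504.

2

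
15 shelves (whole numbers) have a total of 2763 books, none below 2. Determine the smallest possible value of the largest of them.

The average is 2763/15 > 184, so not all 15 can be 184 or less; the largest is ≥ 185.
Equality holds with 3 values of 185 and 12 values of 184.

185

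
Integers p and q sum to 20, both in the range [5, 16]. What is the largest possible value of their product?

100

pq = p(20 − p) is maximized when p is as near 20/2 as the bounds allow.
Taking p = 10 and q = 10 (both in [5, 16]) gives pq = 100.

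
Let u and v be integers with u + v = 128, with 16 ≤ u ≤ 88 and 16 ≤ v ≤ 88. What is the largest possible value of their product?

4096

With u + v fixed, uv peaks when the two are closest together.
Taking u = 64 and v = 64 (both in [16, 88]) gives uv = 4096.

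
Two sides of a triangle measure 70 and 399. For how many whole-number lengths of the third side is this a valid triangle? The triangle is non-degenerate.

139

The triangle inequality gives |70 − 399| < c < 70 + 399, i.e. 329 < c < 469.
So c can be any integer from 330 to 468: 139 values.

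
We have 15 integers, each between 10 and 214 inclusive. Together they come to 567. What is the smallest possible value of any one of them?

10

Minimizing one value means maximizing the remaining 14.
The other 14 can take up 14 × 214 = 2996 ≥ 567 − 10, so one integer can sit at its floor of 10.
Achievable: one at 10 and the other 14 totalling 557, which fits since 14 × 10 ≤ 557 ≤ 14 × 214.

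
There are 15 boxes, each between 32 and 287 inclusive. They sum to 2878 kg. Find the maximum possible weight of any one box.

Maximizing one value means minimizing the remaining 14.
The other 14 contribute at least 14 × 32 = 448, leaving at most 2878 − 448 = 2430.
But each box is capped at 287, so the maximum is 287.
Achievable: one at 287 and the other 14 totalling 2591, which fits since 14 × 32 ≤ 2591 ≤ 14 × 287.

287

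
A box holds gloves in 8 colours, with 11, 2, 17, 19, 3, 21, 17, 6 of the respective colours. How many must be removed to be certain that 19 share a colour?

93

In the worst case you take as many as possible of each colour without reaching 19: 11 + 2 + 17 + 18 + 3 + 18 + 17 + 6 = 92.
The next one must give 19 of some colour, so 92 + 1 = 93.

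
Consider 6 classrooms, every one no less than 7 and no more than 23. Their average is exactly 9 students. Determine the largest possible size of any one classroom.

19

To make one classroom as large as possible, make the other 5 as small as possible.
The total is 6 × 9 = 54.
The other 5 contribute at least 5 × 7 = 35, leaving at most 54 − 35 = 19.
Since 19 ≤ 23, this is achievable: one at 19 and 5 at 7.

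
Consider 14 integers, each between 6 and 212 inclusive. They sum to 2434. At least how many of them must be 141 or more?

7

Suppose at most 14 − j of them reach 141; then j values are ≤ 140 and the rest ≤ 212.
The total is then ≤ 140·j + 212·(14 − j) = 2968 − 72j. For this to be ≥ 2434 we need j ≤ 7, so at least 14 − 7 = 7 must reach 141.
Exactly 7 works: 7 values at 212 and 7 at 140 total 2464; lower one of the high values by 30 (still ≥ 141) to hit 2434.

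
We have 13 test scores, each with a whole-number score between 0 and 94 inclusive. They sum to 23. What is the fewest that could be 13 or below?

Each value above 13 is at least 14, contributing at least 14 − 0 = 14 above the floor 0.
The sum exceeds the floor total 0 by 23, so at most ⌊23/14⌋ = 1 exceed 13, and at least 12 are ≤ 13.
Exactly 12 works: 12 values at 0 and 1 at 14 total 14; raise one of the low values by 9 (still ≤ 13) to hit 23.

12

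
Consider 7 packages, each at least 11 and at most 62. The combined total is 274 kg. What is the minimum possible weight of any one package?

11

Minimizing one value means maximizing the remaining 6.
The other 6 can take up 6 × 62 = 372 ≥ 274 − 11, so one package can sit at its floor of 11.
Achievable: one at 11 and the other 6 totalling 263, which fits since 6 × 11 ≤ 263 ≤ 6 × 62.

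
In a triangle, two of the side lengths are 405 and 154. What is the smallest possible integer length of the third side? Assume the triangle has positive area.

The third side must exceed |405 − 154| = 251.
The smallest integer above 251 is 252.

252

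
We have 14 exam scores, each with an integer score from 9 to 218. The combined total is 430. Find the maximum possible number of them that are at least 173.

If k of the values are ≥ 173, the total is ≥ 173k + 9(14 − k).
Setting 173k + 9(14 − k) ≤ 430 gives 164k ≤ 304, so k ≤ 1.
k = 1 is achieved by 1 value at 173 and 13 at 9, total 290; add 140 to one value (staying below 173) to reach 430.

1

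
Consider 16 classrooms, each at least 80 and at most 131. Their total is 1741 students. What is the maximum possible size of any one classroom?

131

Maximizing one value means minimizing the remaining 15.
The other 15 contribute at least 15 × 80 = 1200, leaving at most 1741 − 1200 = 541.
But each classroom is capped at 131, so the maximum is 131.
Achievable: one at 131 and the other 15 totalling 1610, which fits since 15 × 80 ≤ 1610 ≤ 15 × 131.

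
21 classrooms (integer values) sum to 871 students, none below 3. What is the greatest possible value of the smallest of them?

If every one of the 21 were at least 42, the total would be at least 21 × 42 = 882 > 871.
Equality holds with 11 values of 41 and 10 values of 42.

41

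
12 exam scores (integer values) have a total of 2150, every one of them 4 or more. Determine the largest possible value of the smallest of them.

179

The average is 2150/12 < 180, so some value is ≤ 179.
Equality holds with 10 values of 179 and 2 values of 180.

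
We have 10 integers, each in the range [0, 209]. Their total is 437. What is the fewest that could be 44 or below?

1

If only k of them are at most 44, the other 10 − k are at least 45, so the total is at least (10 − k)·45 + k·0.
This is ≤ 437, so (10 − k)·45 + 0k ≤ 437, which gives k ≥ 1.
Exactly 1 works: 1 value at 0 and 9 at 45 total 405; raise one of the low values by 32 (still ≤ 44) to hit 437.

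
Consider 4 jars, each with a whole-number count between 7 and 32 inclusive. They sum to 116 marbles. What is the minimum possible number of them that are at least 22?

3

If only k of them are at least 22, the other 4 − k are at most 21, so the total is at most k·32 + (4 − k)·21.
This must reach 116, so k·32 + (4 − k)·21 ≥ 116, giving k ≥ 3.
Exactly 3 works: 3 values at 32 and 1 at 21 total 117; lower one of the high values by 1 (still ≥ 22) to hit 116.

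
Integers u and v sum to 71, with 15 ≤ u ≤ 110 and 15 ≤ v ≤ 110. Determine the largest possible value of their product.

1260

For a fixed sum, the product uv is largest when u and v are as close as possible.
Taking u = 35 and v = 36 (both in [15, 110]) gives uv = 1260.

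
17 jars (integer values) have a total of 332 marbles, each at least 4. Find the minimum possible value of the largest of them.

If every one of the 17 were at most 19, the total would be at most 17 × 19 = 323 < 332.
Equality holds with 9 values of 20 and 8 values of 19.

20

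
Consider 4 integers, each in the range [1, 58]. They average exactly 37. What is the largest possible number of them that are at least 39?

3

The total is 4 × 37 = 148.
With k values at 39 or above and the rest at least 1, the sum is at least 4 + 38k.
Since the sum is 148, we need 38k ≤ 144, i.e. k ≤ 3.
k = 3 is achieved by 3 values at 39 and 1 at 1, total 118; add 30 to one value (staying below 39) to reach 148.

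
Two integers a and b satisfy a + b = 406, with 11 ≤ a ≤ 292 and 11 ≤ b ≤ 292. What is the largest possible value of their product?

ab = a(406 − a) is maximized when a is as near 406/2 as the bounds allow.
Taking a = 203 and b = 203 (both in [11, 292]) gives ab = 41209.

41209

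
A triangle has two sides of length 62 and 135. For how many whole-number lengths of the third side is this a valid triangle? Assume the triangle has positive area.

The triangle inequality gives |62 − 135| < c < 62 + 135, i.e. 73 < c < 197.
So c can be any integer from 74 to 196: 123 values.

123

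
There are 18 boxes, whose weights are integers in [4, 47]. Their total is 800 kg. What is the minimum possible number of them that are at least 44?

7

If only k of them are at least 44, the other 18 − k are at most 43, so the total is at most k·47 + (18 − k)·43.
This must reach 800, so k·47 + (18 − k)·43 ≥ 800, giving k ≥ 7.
Exactly 7 works: 7 values at 47 and 11 at 43 total 802; lower one of the high values by 2 (still ≥ 44) to hit 800.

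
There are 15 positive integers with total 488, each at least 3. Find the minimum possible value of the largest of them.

The 15 values sum to 488, so their maximum is at least ⌈488/15⌉ = 33.
Achievable: 8 of them at 33 and 7 at 32 total 488.

33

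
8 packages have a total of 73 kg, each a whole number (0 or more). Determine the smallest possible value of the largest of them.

Some value must be at least ⌈73/8⌉ = 10, since 8 × 9 = 72 < 73.
Taking 7 copies of 9 and 1 copy of 10 gives exactly 73, so 10 is attained.

10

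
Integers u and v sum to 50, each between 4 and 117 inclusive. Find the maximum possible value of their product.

625

uv = u(50 − u) is maximized when u is as near 50/2 as the bounds allow.
Taking u = 25 and v = 25 (both in [4, 117]) gives uv = 625.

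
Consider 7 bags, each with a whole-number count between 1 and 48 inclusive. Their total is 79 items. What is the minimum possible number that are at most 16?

3

If only k of them are at most 16, the other 7 − k are at least 17, so the total is at least (7 − k)·17 + k·1.
This is ≤ 79, so (7 − k)·17 + 1k ≤ 79, which gives k ≥ 3.
Exactly 3 works: 3 values at 1 and 4 at 17 total 71; raise one of the low values by 8 (still ≤ 16) to hit 79.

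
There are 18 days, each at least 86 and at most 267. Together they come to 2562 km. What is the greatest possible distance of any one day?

267

To make one day as large as possible, make the other 17 as small as possible.
The other 17 contribute at least 17 × 86 = 1462, leaving at most 2562 − 1462 = 1100.
But each day is capped at 267, so the maximum is 267.
Achievable: one at 267 and the other 17 totalling 2295, which fits since 17 × 86 ≤ 2295 ≤ 17 × 267.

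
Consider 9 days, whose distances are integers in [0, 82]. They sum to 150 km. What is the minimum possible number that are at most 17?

Each value above 17 is at least 18, contributing at least 18 − 0 = 18 above the floor 0.
The sum exceeds the floor total 0 by 150, so at most ⌊150/18⌋ = 8 exceed 17, and at least 1 are ≤ 17.
Exactly 1 works: 1 value at 0 and 8 at 18 total 144; raise one of the low values by 6 (still ≤ 17) to hit 150.

1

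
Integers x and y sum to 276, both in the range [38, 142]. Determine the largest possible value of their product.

xy = x(276 − x) is maximized when x is as near 276/2 as the bounds allow.
Taking x = 138 and y = 138 (both in [38, 142]) gives xy = 19044.

19044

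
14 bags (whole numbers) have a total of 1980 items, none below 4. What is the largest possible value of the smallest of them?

The average is 1980/14 < 142, so some value is ≤ 141.
Equality holds with 8 values of 141 and 6 values of 142.

141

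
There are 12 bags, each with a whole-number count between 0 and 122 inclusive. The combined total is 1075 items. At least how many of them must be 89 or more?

Suppose at most 12 − j of them reach 89; then j values are ≤ 88 and the rest ≤ 122.
The total is then ≤ 88·j + 122·(12 − j) = 1464 − 34j. For this to be ≥ 1075 we need j ≤ 11, so at least 12 − 11 = 1 must reach 89.
Exactly 1 works: 1 value at 122 and 11 at 88 total 1090; lower one of the high values by 15 (still ≥ 89) to hit 1075.

1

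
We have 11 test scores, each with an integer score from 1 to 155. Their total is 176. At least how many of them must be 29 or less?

Each value above 29 is at least 30, contributing at least 30 − 1 = 29 above the floor 1.
The sum exceeds the floor total 11 by 165, so at most ⌊165/29⌋ = 5 exceed 29, and at least 6 are ≤ 29.
Exactly 6 works: 6 values at 1 and 5 at 30 total 156; raise one of the low values by 20 (still ≤ 29) to hit 176.

6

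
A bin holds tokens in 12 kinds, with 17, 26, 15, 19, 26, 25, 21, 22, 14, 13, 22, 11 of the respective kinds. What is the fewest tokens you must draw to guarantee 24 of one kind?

224

In the worst case you take as many as possible of each kind without reaching 24: 17 + 23 + 15 + 19 + 23 + 23 + 21 + 22 + 14 + 13 + 22 + 11 = 223.
The next one must give 24 of some kind, so 223 + 1 = 224.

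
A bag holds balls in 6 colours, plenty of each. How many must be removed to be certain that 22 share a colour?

127

In the worst case you draw 21 of each of the 6 colours: 6 × 21 = 126.
One more forces 22 of some colour, so 126 + 1 = 127.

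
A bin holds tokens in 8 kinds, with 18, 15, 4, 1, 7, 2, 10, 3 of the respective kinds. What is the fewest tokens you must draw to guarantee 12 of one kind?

In the worst case you take as many as possible of each kind without reaching 12: 11 + 11 + 4 + 1 + 7 + 2 + 10 + 3 = 49.
The next one must give 12 of some kind, so 49 + 1 = 50.

50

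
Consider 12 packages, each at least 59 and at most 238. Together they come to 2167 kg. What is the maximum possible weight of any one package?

Maximizing one value means minimizing the remaining 11.
The other 11 contribute at least 11 × 59 = 649, leaving at most 2167 − 649 = 1518.
But each package is capped at 238, so the maximum is 238.
Achievable: one at 238 and the other 11 totalling 1929, which fits since 11 × 59 ≤ 1929 ≤ 11 × 238.

238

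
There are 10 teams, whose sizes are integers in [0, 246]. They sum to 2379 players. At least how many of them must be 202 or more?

9

Suppose at most 10 − j of them reach 202; then j values are ≤ 201 and the rest ≤ 246.
The total is then ≤ 201·j + 246·(10 − j) = 2460 − 45j. For this to be ≥ 2379 we need j ≤ 1, so at least 10 − 1 = 9 must reach 202.
Exactly 9 works: 9 values at 246 and 1 at 201 total 2415; lower one of the high values by 36 (still ≥ 202) to hit 2379.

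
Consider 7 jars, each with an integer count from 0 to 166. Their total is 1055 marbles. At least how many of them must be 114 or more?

5

Each value short of 114 is at most 113, costing at least 166 − 113 = 53 against the maximum total of 1162.
We can afford to lose at most 1162 − 1055 = 107, so at most ⌊107/53⌋ = 2 fall short, and at least 5 are ≥ 114.
Exactly 5 works: 5 values at 166 and 2 at 113 total 1056; lower one of the high values by 1 (still ≥ 114) to hit 1055.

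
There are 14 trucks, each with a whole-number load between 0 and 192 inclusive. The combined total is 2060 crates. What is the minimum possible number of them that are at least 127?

5

If only k of them are at least 127, the other 14 − k are at most 126, so the total is at most k·192 + (14 − k)·126.
This must reach 2060, so k·192 + (14 − k)·126 ≥ 2060, giving k ≥ 5.
Exactly 5 works: 5 values at 192 and 9 at 126 total 2094; lower one of the high values by 34 (still ≥ 127) to hit 2060.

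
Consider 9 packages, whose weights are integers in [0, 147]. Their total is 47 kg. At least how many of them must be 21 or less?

Let j be the number exceeding 21. Then the total is ≥ 22·j + 0·(9 − j) = 0 + 22j.
So 22j ≤ 47 and j ≤ 2; hence at least 9 − 2 = 7 are ≤ 21.
Exactly 7 works: 7 values at 0 and 2 at 22 total 44; raise one of the low values by 3 (still ≤ 21) to hit 47.

7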